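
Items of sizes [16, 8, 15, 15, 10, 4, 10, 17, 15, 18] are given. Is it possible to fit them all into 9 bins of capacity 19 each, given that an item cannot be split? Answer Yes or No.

A valid assignment using 8 bins:
  bin 1: 18 = 18
  bin 2: 17 = 17
  bin 3: 16 = 16
  bin 4: 15 + 4 = 19
  bin 5: 15 = 15
  bin 6: 15 = 15
  bin 7: 10 + 8 = 18
  bin 8: 10 = 10
That uses only 8 ≤ 9, so 9 bins are enough.

Yes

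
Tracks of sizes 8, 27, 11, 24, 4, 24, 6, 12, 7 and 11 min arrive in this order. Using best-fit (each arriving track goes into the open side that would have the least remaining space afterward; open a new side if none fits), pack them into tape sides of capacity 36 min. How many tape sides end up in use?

4

  8 → side 1 (new)  [load 8/36]
  27 → side 1  [load 35/36]
  11 → side 2 (new)  [load 11/36]
  24 → side 2  [load 35/36]
  4 → side 3 (new)  [load 4/36]
  24 → side 3  [load 28/36]
  6 → side 3  [load 34/36]
  12 → side 4 (new)  [load 12/36]
  7 → side 4  [load 19/36]
  11 → side 4  [load 30/36]
4 tape sides opened.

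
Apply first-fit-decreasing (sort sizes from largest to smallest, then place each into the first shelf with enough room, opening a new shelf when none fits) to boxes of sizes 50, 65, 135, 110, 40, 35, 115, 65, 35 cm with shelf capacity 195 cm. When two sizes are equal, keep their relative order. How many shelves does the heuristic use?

4

Sorted descending: 135, 115, 110, 65, 65, 50, 40, 35, 35.
  135 → shelf 1 (new)  [load 135/195]
  115 → shelf 2 (new)  [load 115/195]
  110 → shelf 3 (new)  [load 110/195]
  65 → shelf 2  [load 180/195]
  65 → shelf 3  [load 175/195]
  50 → shelf 1  [load 185/195]
  40 → shelf 4 (new)  [load 40/195]
  35 → shelf 4  [load 75/195]
  35 → shelf 4  [load 110/195]
4 shelves opened.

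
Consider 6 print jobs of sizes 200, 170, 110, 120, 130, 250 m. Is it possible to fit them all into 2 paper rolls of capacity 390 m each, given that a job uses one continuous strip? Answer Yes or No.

Total = 980 m; ⌈980/390⌉ = 3.
At least 3 paper rolls are required, but only 2 are allowed.

No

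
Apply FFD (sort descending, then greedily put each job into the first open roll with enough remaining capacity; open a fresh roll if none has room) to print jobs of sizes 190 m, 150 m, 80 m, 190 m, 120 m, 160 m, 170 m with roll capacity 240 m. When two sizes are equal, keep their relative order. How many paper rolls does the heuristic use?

6

Sorted descending: 190, 190, 170, 160, 150, 120, 80.
  190 → roll 1 (new)  [load 190/240]
  190 → roll 2 (new)  [load 190/240]
  170 → roll 3 (new)  [load 170/240]
  160 → roll 4 (new)  [load 160/240]
  150 → roll 5 (new)  [load 150/240]
  120 → roll 6 (new)  [load 120/240]
  80 → roll 4  [load 240/240]
6 paper rolls opened.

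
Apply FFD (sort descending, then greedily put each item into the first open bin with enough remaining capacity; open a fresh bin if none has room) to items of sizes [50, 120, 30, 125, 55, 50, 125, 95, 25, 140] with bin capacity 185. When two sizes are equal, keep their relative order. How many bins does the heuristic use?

5

Sorted descending: 140, 125, 125, 120, 95, 55, 50, 50, 30, 25.
  140 → bin 1 (new)  [load 140/185]
  125 → bin 2 (new)  [load 125/185]
  125 → bin 3 (new)  [load 125/185]
  120 → bin 4 (new)  [load 120/185]
  95 → bin 5 (new)  [load 95/185]
  55 → bin 2  [load 180/185]
  50 → bin 3  [load 175/185]
  50 → bin 4  [load 170/185]
  30 → bin 1  [load 170/185]
  25 → bin 5  [load 120/185]
5 bins opened.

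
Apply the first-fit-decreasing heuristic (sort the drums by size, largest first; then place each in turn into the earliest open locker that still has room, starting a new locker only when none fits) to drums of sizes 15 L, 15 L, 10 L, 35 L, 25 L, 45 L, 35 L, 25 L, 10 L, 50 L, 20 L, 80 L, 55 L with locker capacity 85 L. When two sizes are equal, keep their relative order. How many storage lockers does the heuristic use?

Sorted descending: 80, 55, 50, 45, 35, 35, 25, 25, 20, 15, 15, 10, 10.
  80 → locker 1 (new)  [load 80/85]
  55 → locker 2 (new)  [load 55/85]
  50 → locker 3 (new)  [load 50/85]
  45 → locker 4 (new)  [load 45/85]
  35 → locker 3  [load 85/85]
  35 → locker 4  [load 80/85]
  25 → locker 2  [load 80/85]
  25 → locker 5 (new)  [load 25/85]
  20 → locker 5  [load 45/85]
  15 → locker 5  [load 60/85]
  15 → locker 5  [load 75/85]
  10 → locker 5  [load 85/85]
  10 → locker 6 (new)  [load 10/85]
6 storage lockers opened.

6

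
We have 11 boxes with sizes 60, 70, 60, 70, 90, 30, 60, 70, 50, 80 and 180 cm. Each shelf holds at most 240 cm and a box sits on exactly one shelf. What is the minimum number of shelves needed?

4

Total = 180 + 90 + 80 + 70 + 70 + 70 + 60 + 60 + 60 + 50 + 30 = 820 cm.
Lower bound: ⌈820/240⌉ = 4 shelves.
A packing using 4 shelves:
  shelf 1: 180 + 60 = 240
  shelf 2: 90 + 80 + 70 = 240
  shelf 3: 70 + 70 + 60 + 30 = 230
  shelf 4: 60 + 50 = 110
This matches the lower bound, so 4 is optimal.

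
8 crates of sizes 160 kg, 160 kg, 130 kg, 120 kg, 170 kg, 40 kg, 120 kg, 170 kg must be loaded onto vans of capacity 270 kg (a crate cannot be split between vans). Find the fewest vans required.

Total = 170 + 170 + 160 + 160 + 130 + 120 + 120 + 40 = 1070 kg.
Lower bound: ⌈1070/270⌉ = 4 vans.
A packing using 6 vans:
  van 1: 170 + 40 = 210
  van 2: 170 = 170
  van 3: 160 = 160
  van 4: 160 = 160
  van 5: 130 + 120 = 250
  van 6: 120 = 120
No arrangement into 5 vans stays within capacity, so 6 is optimal.

6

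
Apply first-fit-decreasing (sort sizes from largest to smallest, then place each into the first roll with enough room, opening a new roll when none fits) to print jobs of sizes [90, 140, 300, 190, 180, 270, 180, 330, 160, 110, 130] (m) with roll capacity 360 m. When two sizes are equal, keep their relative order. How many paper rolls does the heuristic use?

7

Sorted descending: 330, 300, 270, 190, 180, 180, 160, 140, 130, 110, 90.
  330 → roll 1 (new)  [load 330/360]
  300 → roll 2 (new)  [load 300/360]
  270 → roll 3 (new)  [load 270/360]
  190 → roll 4 (new)  [load 190/360]
  180 → roll 5 (new)  [load 180/360]
  180 → roll 5  [load 360/360]
  160 → roll 4  [load 350/360]
  140 → roll 6 (new)  [load 140/360]
  130 → roll 6  [load 270/360]
  110 → roll 7 (new)  [load 110/360]
  90 → roll 3  [load 360/360]
7 paper rolls opened.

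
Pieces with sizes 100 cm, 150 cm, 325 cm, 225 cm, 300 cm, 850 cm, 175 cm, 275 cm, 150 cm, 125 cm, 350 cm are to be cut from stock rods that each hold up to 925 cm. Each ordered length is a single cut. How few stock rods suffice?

Total = 850 + 350 + 325 + 300 + 275 + 225 + 175 + 150 + 150 + 125 + 100 = 3025 cm.
Lower bound: ⌈3025/925⌉ = 4 stock rods.
A packing using 4 stock rods:
  stock rod 1: 850 = 850
  stock rod 2: 350 + 325 + 225 = 900
  stock rod 3: 300 + 275 + 175 + 150 = 900
  stock rod 4: 150 + 125 + 100 = 375
This matches the lower bound, so 4 is optimal.

4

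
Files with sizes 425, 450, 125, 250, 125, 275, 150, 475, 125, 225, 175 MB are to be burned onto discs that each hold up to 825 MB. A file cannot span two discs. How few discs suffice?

4

Total = 475 + 450 + 425 + 275 + 250 + 225 + 175 + 150 + 125 + 125 + 125 = 2800 MB.
Lower bound: ⌈2800/825⌉ = 4 discs.
A packing using 4 discs:
  disc 1: 475 + 275 = 750
  disc 2: 450 + 250 + 125 = 825
  disc 3: 425 + 225 + 175 = 825
  disc 4: 150 + 125 + 125 = 400
This matches the lower bound, so 4 is optimal.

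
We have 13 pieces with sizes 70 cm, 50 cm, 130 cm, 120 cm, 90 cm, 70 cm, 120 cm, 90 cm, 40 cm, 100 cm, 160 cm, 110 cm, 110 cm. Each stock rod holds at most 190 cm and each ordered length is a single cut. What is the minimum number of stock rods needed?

8

Total = 160 + 130 + 120 + 120 + 110 + 110 + 100 + 90 + 90 + 70 + 70 + 50 + 40 = 1260 cm.
Lower bound: ⌈1260/190⌉ = 7 stock rods.
A packing using 8 stock rods:
  stock rod 1: 160 = 160
  stock rod 2: 130 + 50 = 180
  stock rod 3: 120 + 70 = 190
  stock rod 4: 120 + 70 = 190
  stock rod 5: 110 + 40 = 150
  stock rod 6: 110 = 110
  stock rod 7: 100 + 90 = 190
  stock rod 8: 90 = 90
No arrangement into 7 stock rods stays within capacity, so 8 is optimal.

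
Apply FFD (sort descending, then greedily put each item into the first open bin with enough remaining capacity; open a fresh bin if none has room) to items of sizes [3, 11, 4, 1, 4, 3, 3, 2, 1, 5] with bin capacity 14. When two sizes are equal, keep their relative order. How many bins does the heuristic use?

Sorted descending: 11, 5, 4, 4, 3, 3, 3, 2, 1, 1.
  11 → bin 1 (new)  [load 11/14]
  5 → bin 2 (new)  [load 5/14]
  4 → bin 2  [load 9/14]
  4 → bin 2  [load 13/14]
  3 → bin 1  [load 14/14]
  3 → bin 3 (new)  [load 3/14]
  3 → bin 3  [load 6/14]
  2 → bin 3  [load 8/14]
  1 → bin 2  [load 14/14]
  1 → bin 3  [load 9/14]
3 bins opened.

3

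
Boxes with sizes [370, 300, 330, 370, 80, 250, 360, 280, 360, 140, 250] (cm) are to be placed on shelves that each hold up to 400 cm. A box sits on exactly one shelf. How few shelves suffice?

Total = 370 + 370 + 360 + 360 + 330 + 300 + 280 + 250 + 250 + 140 + 80 = 3090 cm.
Lower bound: ⌈3090/400⌉ = 8 shelves.
Also, 9 boxes each exceed 200 cm, and no two of those can share a shelf, so at least 9 shelves are needed.
A packing using 9 shelves:
  shelf 1: 370 = 370
  shelf 2: 370 = 370
  shelf 3: 360 = 360
  shelf 4: 360 = 360
  shelf 5: 330 = 330
  shelf 6: 300 + 80 = 380
  shelf 7: 280 = 280
  shelf 8: 250 + 140 = 390
  shelf 9: 250 = 250
This matches the lower bound, so 9 is optimal.

9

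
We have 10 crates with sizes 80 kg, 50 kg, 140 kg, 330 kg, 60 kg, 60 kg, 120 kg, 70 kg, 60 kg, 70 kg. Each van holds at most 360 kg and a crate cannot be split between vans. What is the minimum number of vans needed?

Total = 330 + 140 + 120 + 80 + 70 + 70 + 60 + 60 + 60 + 50 = 1040 kg.
Lower bound: ⌈1040/360⌉ = 3 vans.
A packing using 3 vans:
  van 1: 330 = 330
  van 2: 140 + 80 + 70 + 70 = 360
  van 3: 120 + 60 + 60 + 60 + 50 = 350
This matches the lower bound, so 3 is optimal.

3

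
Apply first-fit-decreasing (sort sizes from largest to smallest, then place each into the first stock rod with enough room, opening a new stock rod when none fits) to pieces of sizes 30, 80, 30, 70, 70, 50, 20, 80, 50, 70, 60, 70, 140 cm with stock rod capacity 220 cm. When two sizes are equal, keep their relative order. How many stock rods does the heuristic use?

4

Sorted descending: 140, 80, 80, 70, 70, 70, 70, 60, 50, 50, 30, 30, 20.
  140 → stock rod 1 (new)  [load 140/220]
  80 → stock rod 1  [load 220/220]
  80 → stock rod 2 (new)  [load 80/220]
  70 → stock rod 2  [load 150/220]
  70 → stock rod 2  [load 220/220]
  70 → stock rod 3 (new)  [load 70/220]
  70 → stock rod 3  [load 140/220]
  60 → stock rod 3  [load 200/220]
  50 → stock rod 4 (new)  [load 50/220]
  50 → stock rod 4  [load 100/220]
  30 → stock rod 4  [load 130/220]
  30 → stock rod 4  [load 160/220]
  20 → stock rod 3  [load 220/220]
4 stock rods opened.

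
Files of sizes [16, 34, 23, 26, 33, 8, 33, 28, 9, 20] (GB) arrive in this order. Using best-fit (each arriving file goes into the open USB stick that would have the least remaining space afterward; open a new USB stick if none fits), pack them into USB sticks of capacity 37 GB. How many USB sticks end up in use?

  16 → USB stick 1 (new)  [load 16/37]
  34 → USB stick 2 (new)  [load 34/37]
  23 → USB stick 3 (new)  [load 23/37]
  26 → USB stick 4 (new)  [load 26/37]
  33 → USB stick 5 (new)  [load 33/37]
  8 → USB stick 4  [load 34/37]
  33 → USB stick 6 (new)  [load 33/37]
  28 → USB stick 7 (new)  [load 28/37]
  9 → USB stick 7  [load 37/37]
  20 → USB stick 1  [load 36/37]
7 USB sticks opened.

7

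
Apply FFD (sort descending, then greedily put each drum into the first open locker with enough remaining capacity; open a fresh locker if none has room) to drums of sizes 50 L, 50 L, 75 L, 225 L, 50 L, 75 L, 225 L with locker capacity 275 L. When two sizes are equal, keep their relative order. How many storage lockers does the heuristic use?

3

Sorted descending: 225, 225, 75, 75, 50, 50, 50.
  225 → locker 1 (new)  [load 225/275]
  225 → locker 2 (new)  [load 225/275]
  75 → locker 3 (new)  [load 75/275]
  75 → locker 3  [load 150/275]
  50 → locker 1  [load 275/275]
  50 → locker 2  [load 275/275]
  50 → locker 3  [load 200/275]
3 storage lockers opened.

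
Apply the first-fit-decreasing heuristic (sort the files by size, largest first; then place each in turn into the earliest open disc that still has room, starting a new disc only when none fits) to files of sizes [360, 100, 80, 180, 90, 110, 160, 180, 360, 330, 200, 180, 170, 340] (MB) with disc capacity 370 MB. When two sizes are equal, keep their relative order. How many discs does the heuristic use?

9

Sorted descending: 360, 360, 340, 330, 200, 180, 180, 180, 170, 160, 110, 100, 90, 80.
  360 → disc 1 (new)  [load 360/370]
  360 → disc 2 (new)  [load 360/370]
  340 → disc 3 (new)  [load 340/370]
  330 → disc 4 (new)  [load 330/370]
  200 → disc 5 (new)  [load 200/370]
  180 → disc 6 (new)  [load 180/370]
  180 → disc 6  [load 360/370]
  180 → disc 7 (new)  [load 180/370]
  170 → disc 5  [load 370/370]
  160 → disc 7  [load 340/370]
  110 → disc 8 (new)  [load 110/370]
  100 → disc 8  [load 210/370]
  90 → disc 8  [load 300/370]
  80 → disc 9 (new)  [load 80/370]
9 discs opened.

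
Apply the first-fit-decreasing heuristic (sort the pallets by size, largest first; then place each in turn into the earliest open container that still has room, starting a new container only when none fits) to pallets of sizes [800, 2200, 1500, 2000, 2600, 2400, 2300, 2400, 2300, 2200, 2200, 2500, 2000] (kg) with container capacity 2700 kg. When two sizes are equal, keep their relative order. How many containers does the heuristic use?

Sorted descending: 2600, 2500, 2400, 2400, 2300, 2300, 2200, 2200, 2200, 2000, 2000, 1500, 800.
  2600 → container 1 (new)  [load 2600/2700]
  2500 → container 2 (new)  [load 2500/2700]
  2400 → container 3 (new)  [load 2400/2700]
  2400 → container 4 (new)  [load 2400/2700]
  2300 → container 5 (new)  [load 2300/2700]
  2300 → container 6 (new)  [load 2300/2700]
  2200 → container 7 (new)  [load 2200/2700]
  2200 → container 8 (new)  [load 2200/2700]
  2200 → container 9 (new)  [load 2200/2700]
  2000 → container 10 (new)  [load 2000/2700]
  2000 → container 11 (new)  [load 2000/2700]
  1500 → container 12 (new)  [load 1500/2700]
  800 → container 12  [load 2300/2700]
12 containers opened.

12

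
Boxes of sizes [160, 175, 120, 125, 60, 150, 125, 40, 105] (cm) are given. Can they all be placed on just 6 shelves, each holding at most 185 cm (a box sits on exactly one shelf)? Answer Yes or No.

No

Total = 1060 cm; ⌈1060/185⌉ = 6.
7 boxes each exceed half the capacity and cannot share a shelf, forcing at least 7 shelves.
At least 7 shelves are required, but only 6 are allowed.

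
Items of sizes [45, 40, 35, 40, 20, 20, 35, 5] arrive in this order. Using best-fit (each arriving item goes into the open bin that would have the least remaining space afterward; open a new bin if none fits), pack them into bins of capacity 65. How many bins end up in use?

5

  45 → bin 1 (new)  [load 45/65]
  40 → bin 2 (new)  [load 40/65]
  35 → bin 3 (new)  [load 35/65]
  40 → bin 4 (new)  [load 40/65]
  20 → bin 1  [load 65/65]
  20 → bin 2  [load 60/65]
  35 → bin 5 (new)  [load 35/65]
  5 → bin 2  [load 65/65]
5 bins opened.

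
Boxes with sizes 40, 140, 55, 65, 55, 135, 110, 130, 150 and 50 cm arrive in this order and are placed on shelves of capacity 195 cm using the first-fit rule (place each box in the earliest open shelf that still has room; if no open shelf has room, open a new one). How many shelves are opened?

  40 → shelf 1 (new)  [load 40/195]
  140 → shelf 1  [load 180/195]
  55 → shelf 2 (new)  [load 55/195]
  65 → shelf 2  [load 120/195]
  55 → shelf 2  [load 175/195]
  135 → shelf 3 (new)  [load 135/195]
  110 → shelf 4 (new)  [load 110/195]
  130 → shelf 5 (new)  [load 130/195]
  150 → shelf 6 (new)  [load 150/195]
  50 → shelf 3  [load 185/195]
6 shelves opened.

6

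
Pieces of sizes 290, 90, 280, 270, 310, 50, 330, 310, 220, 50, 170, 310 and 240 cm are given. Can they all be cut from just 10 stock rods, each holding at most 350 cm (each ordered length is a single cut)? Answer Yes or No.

Yes

A valid assignment using 10 stock rods:
  stock rod 1: 330 = 330
  stock rod 2: 310 = 310
  stock rod 3: 310 = 310
  stock rod 4: 310 = 310
  stock rod 5: 290 + 50 = 340
  stock rod 6: 280 + 50 = 330
  stock rod 7: 270 = 270
  stock rod 8: 240 + 90 = 330
  stock rod 9: 220 = 220
  stock rod 10: 170 = 170
Every load is within 350 cm, so 10 stock rods suffice.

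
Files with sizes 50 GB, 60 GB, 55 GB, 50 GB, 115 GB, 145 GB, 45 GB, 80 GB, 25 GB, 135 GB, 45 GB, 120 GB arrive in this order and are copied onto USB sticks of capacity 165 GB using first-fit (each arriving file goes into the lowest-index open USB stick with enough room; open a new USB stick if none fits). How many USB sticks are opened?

6

  50 → USB stick 1 (new)  [load 50/165]
  60 → USB stick 1  [load 110/165]
  55 → USB stick 1  [load 165/165]
  50 → USB stick 2 (new)  [load 50/165]
  115 → USB stick 2  [load 165/165]
  145 → USB stick 3 (new)  [load 145/165]
  45 → USB stick 4 (new)  [load 45/165]
  80 → USB stick 4  [load 125/165]
  25 → USB stick 4  [load 150/165]
  135 → USB stick 5 (new)  [load 135/165]
  45 → USB stick 6 (new)  [load 45/165]
  120 → USB stick 6  [load 165/165]
6 USB sticks opened.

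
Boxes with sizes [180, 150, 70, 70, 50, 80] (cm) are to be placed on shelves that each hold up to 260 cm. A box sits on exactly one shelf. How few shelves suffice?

3

Total = 180 + 150 + 80 + 70 + 70 + 50 = 600 cm.
Lower bound: ⌈600/260⌉ = 3 shelves.
A packing using 3 shelves:
  shelf 1: 180 + 80 = 260
  shelf 2: 150 + 70 = 220
  shelf 3: 70 + 50 = 120
This matches the lower bound, so 3 is optimal.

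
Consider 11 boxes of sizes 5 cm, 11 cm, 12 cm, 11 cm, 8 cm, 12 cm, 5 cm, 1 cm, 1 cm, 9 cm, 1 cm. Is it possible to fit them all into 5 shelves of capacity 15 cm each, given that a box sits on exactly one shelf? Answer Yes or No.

No

Total = 76 cm; ⌈76/15⌉ = 6.
At least 6 shelves are required, but only 5 are allowed.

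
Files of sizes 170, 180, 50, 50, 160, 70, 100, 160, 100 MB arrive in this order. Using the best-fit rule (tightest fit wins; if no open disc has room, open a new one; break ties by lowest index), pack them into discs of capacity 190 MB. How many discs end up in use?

  170 → disc 1 (new)  [load 170/190]
  180 → disc 2 (new)  [load 180/190]
  50 → disc 3 (new)  [load 50/190]
  50 → disc 3  [load 100/190]
  160 → disc 4 (new)  [load 160/190]
  70 → disc 3  [load 170/190]
  100 → disc 5 (new)  [load 100/190]
  160 → disc 6 (new)  [load 160/190]
  100 → disc 7 (new)  [load 100/190]
7 discs opened.

7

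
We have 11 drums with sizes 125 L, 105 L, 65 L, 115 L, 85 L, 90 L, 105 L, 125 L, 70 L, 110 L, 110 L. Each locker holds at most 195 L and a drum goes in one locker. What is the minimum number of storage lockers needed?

7

Total = 125 + 125 + 115 + 110 + 110 + 105 + 105 + 90 + 85 + 70 + 65 = 1105 L.
Lower bound: ⌈1105/195⌉ = 6 storage lockers.
Also, 7 drums each exceed 195/2 L, and no two of those can share a locker, so at least 7 storage lockers are needed.
A packing using 7 storage lockers:
  locker 1: 125 + 70 = 195
  locker 2: 125 + 65 = 190
  locker 3: 115 = 115
  locker 4: 110 + 85 = 195
  locker 5: 110 = 110
  locker 6: 105 + 90 = 195
  locker 7: 105 = 105
This matches the lower bound, so 7 is optimal.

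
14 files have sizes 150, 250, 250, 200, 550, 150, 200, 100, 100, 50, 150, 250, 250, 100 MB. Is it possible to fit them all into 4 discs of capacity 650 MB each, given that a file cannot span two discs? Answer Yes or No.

No

Total = 2750 MB; ⌈2750/650⌉ = 5.
At least 5 discs are required, but only 4 are allowed.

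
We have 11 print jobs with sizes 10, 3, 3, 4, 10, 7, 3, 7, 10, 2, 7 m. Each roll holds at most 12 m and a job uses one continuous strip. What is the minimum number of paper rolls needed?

7

Total = 10 + 10 + 10 + 7 + 7 + 7 + 4 + 3 + 3 + 3 + 2 = 66 m.
Lower bound: ⌈66/12⌉ = 6 paper rolls.
A packing using 7 paper rolls:
  roll 1: 10 + 2 = 12
  roll 2: 10 = 10
  roll 3: 10 = 10
  roll 4: 7 + 4 = 11
  roll 5: 7 + 3 = 10
  roll 6: 7 + 3 = 10
  roll 7: 3 = 3
No arrangement into 6 paper rolls stays within capacity, so 7 is optimal.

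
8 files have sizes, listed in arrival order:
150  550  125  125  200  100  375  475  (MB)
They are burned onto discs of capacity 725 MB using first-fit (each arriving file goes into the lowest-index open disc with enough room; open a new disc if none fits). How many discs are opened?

  150 → disc 1 (new)  [load 150/725]
  550 → disc 1  [load 700/725]
  125 → disc 2 (new)  [load 125/725]
  125 → disc 2  [load 250/725]
  200 → disc 2  [load 450/725]
  100 → disc 2  [load 550/725]
  375 → disc 3 (new)  [load 375/725]
  475 → disc 4 (new)  [load 475/725]
4 discs opened.

4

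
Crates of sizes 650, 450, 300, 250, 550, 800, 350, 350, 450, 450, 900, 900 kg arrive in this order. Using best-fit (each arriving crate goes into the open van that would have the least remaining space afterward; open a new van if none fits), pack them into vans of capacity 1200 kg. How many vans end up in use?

7

  650 → van 1 (new)  [load 650/1200]
  450 → van 1  [load 1100/1200]
  300 → van 2 (new)  [load 300/1200]
  250 → van 2  [load 550/1200]
  550 → van 2  [load 1100/1200]
  800 → van 3 (new)  [load 800/1200]
  350 → van 3  [load 1150/1200]
  350 → van 4 (new)  [load 350/1200]
  450 → van 4  [load 800/1200]
  450 → van 5 (new)  [load 450/1200]
  900 → van 6 (new)  [load 900/1200]
  900 → van 7 (new)  [load 900/1200]
7 vans opened.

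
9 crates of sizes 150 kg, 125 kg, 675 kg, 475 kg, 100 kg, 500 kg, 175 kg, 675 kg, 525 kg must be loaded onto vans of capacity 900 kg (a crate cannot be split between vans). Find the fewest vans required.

5

Total = 675 + 675 + 525 + 500 + 475 + 175 + 150 + 125 + 100 = 3400 kg.
Lower bound: ⌈3400/900⌉ = 4 vans.
Also, 5 crates each exceed 450 kg, and no two of those can share a van, so at least 5 vans are needed.
A packing using 5 vans:
  van 1: 675 + 175 = 850
  van 2: 675 + 150 = 825
  van 3: 525 + 125 + 100 = 750
  van 4: 500 = 500
  van 5: 475 = 475
This matches the lower bound, so 5 is optimal.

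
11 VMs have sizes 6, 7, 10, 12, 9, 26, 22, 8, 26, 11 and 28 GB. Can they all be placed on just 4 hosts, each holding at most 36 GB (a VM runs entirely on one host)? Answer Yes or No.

No

Total = 165 GB; ⌈165/36⌉ = 5.
At least 5 hosts are required, but only 4 are allowed.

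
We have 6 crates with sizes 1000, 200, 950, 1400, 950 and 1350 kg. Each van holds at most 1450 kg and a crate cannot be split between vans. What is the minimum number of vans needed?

Total = 1400 + 1350 + 1000 + 950 + 950 + 200 = 5850 kg.
Lower bound: ⌈5850/1450⌉ = 5 vans.
A packing using 5 vans:
  van 1: 1400 = 1400
  van 2: 1350 = 1350
  van 3: 1000 + 200 = 1200
  van 4: 950 = 950
  van 5: 950 = 950
This matches the lower bound, so 5 is optimal.

5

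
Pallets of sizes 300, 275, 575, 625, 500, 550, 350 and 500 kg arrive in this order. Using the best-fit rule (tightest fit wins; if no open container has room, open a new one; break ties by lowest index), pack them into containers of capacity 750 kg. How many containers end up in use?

7

  300 → container 1 (new)  [load 300/750]
  275 → container 1  [load 575/750]
  575 → container 2 (new)  [load 575/750]
  625 → container 3 (new)  [load 625/750]
  500 → container 4 (new)  [load 500/750]
  550 → container 5 (new)  [load 550/750]
  350 → container 6 (new)  [load 350/750]
  500 → container 7 (new)  [load 500/750]
7 containers opened.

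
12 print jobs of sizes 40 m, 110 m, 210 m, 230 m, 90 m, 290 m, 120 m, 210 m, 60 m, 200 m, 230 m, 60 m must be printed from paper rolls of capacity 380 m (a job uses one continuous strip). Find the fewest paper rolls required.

6

Total = 290 + 230 + 230 + 210 + 210 + 200 + 120 + 110 + 90 + 60 + 60 + 40 = 1850 m.
Lower bound: ⌈1850/380⌉ = 5 paper rolls.
Also, 6 print jobs each exceed 190 m, and no two of those can share a roll, so at least 6 paper rolls are needed.
A packing using 6 paper rolls:
  roll 1: 290 + 90 = 380
  roll 2: 230 + 120 = 350
  roll 3: 230 + 110 + 40 = 380
  roll 4: 210 + 60 + 60 = 330
  roll 5: 210 = 210
  roll 6: 200 = 200
This matches the lower bound, so 6 is optimal.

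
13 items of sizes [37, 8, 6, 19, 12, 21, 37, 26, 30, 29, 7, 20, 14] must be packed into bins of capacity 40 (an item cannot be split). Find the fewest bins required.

Total = 37 + 37 + 30 + 29 + 26 + 21 + 20 + 19 + 14 + 12 + 8 + 7 + 6 = 266.
Lower bound: ⌈266/40⌉ = 7 bins.
A packing using 7 bins:
  bin 1: 37 = 37
  bin 2: 37 = 37
  bin 3: 30 + 8 = 38
  bin 4: 29 + 7 = 36
  bin 5: 26 + 14 = 40
  bin 6: 21 + 19 = 40
  bin 7: 20 + 12 + 6 = 38
This matches the lower bound, so 7 is optimal.

7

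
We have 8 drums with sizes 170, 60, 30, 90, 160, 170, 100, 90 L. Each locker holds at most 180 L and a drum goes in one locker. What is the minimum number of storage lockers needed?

6

Total = 170 + 170 + 160 + 100 + 90 + 90 + 60 + 30 = 870 L.
Lower bound: ⌈870/180⌉ = 5 storage lockers.
A packing using 6 storage lockers:
  locker 1: 170 = 170
  locker 2: 170 = 170
  locker 3: 160 = 160
  locker 4: 100 + 60 = 160
  locker 5: 90 + 90 = 180
  locker 6: 30 = 30
No arrangement into 5 storage lockers stays within capacity, so 6 is optimal.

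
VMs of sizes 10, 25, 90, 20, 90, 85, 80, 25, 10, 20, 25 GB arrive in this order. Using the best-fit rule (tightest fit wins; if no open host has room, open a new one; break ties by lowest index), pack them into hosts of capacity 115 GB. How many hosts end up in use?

  10 → host 1 (new)  [load 10/115]
  25 → host 1  [load 35/115]
  90 → host 2 (new)  [load 90/115]
  20 → host 2  [load 110/115]
  90 → host 3 (new)  [load 90/115]
  85 → host 4 (new)  [load 85/115]
  80 → host 1  [load 115/115]
  25 → host 3  [load 115/115]
  10 → host 4  [load 95/115]
  20 → host 4  [load 115/115]
  25 → host 5 (new)  [load 25/115]
5 hosts opened.

5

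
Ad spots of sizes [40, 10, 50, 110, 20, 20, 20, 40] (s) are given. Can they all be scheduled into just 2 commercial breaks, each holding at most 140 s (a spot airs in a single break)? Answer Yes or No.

No

Total = 310 s; ⌈310/140⌉ = 3.
At least 3 commercial breaks are required, but only 2 are allowed.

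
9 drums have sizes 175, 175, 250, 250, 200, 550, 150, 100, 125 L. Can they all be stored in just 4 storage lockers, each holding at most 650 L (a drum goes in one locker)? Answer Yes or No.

A valid assignment using 4 storage lockers:
  locker 1: 550 + 100 = 650
  locker 2: 250 + 250 + 150 = 650
  locker 3: 200 + 175 + 175 = 550
  locker 4: 125 = 125
Every load is within 650 L, so 4 storage lockers suffice.

Yes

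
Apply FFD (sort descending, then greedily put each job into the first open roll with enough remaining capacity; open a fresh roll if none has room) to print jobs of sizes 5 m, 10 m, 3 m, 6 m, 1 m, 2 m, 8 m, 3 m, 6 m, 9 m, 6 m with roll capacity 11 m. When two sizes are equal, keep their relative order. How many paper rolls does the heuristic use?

6

Sorted descending: 10, 9, 8, 6, 6, 6, 5, 3, 3, 2, 1.
  10 → roll 1 (new)  [load 10/11]
  9 → roll 2 (new)  [load 9/11]
  8 → roll 3 (new)  [load 8/11]
  6 → roll 4 (new)  [load 6/11]
  6 → roll 5 (new)  [load 6/11]
  6 → roll 6 (new)  [load 6/11]
  5 → roll 4  [load 11/11]
  3 → roll 3  [load 11/11]
  3 → roll 5  [load 9/11]
  2 → roll 2  [load 11/11]
  1 → roll 1  [load 11/11]
6 paper rolls opened.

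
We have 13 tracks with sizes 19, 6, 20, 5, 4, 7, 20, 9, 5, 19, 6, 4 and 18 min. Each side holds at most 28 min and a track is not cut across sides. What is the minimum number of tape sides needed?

6

Total = 20 + 20 + 19 + 19 + 18 + 9 + 7 + 6 + 6 + 5 + 5 + 4 + 4 = 142 min.
Lower bound: ⌈142/28⌉ = 6 tape sides.
A packing using 6 tape sides:
  side 1: 20 + 7 = 27
  side 2: 20 + 6 = 26
  side 3: 19 + 9 = 28
  side 4: 19 + 6 = 25
  side 5: 18 + 5 + 5 = 28
  side 6: 4 + 4 = 8
This matches the lower bound, so 6 is optimal.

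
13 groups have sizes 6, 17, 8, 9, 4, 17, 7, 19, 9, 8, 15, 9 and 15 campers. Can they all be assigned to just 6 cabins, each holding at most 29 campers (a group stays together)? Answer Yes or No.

A valid assignment using 6 cabins:
  cabin 1: 19 + 9 = 28
  cabin 2: 17 + 9 = 26
  cabin 3: 17 + 9 = 26
  cabin 4: 15 + 8 + 6 = 29
  cabin 5: 15 + 8 + 4 = 27
  cabin 6: 7 = 7
Every load is within 29 campers, so 6 cabins suffice.

Yes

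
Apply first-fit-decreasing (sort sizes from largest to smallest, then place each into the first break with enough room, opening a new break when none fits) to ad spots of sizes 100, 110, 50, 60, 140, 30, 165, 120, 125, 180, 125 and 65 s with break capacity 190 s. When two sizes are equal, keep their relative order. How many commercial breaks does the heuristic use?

8

Sorted descending: 180, 165, 140, 125, 125, 120, 110, 100, 65, 60, 50, 30.
  180 → break 1 (new)  [load 180/190]
  165 → break 2 (new)  [load 165/190]
  140 → break 3 (new)  [load 140/190]
  125 → break 4 (new)  [load 125/190]
  125 → break 5 (new)  [load 125/190]
  120 → break 6 (new)  [load 120/190]
  110 → break 7 (new)  [load 110/190]
  100 → break 8 (new)  [load 100/190]
  65 → break 4  [load 190/190]
  60 → break 5  [load 185/190]
  50 → break 3  [load 190/190]
  30 → break 6  [load 150/190]
8 commercial breaks opened.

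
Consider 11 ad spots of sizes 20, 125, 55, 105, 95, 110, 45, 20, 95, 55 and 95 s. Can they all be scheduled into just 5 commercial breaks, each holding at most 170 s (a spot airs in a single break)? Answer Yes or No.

No

Total = 820 s; ⌈820/170⌉ = 5.
6 ad spots each exceed half the capacity and cannot share a break, forcing at least 6 commercial breaks.
At least 6 commercial breaks are required, but only 5 are allowed.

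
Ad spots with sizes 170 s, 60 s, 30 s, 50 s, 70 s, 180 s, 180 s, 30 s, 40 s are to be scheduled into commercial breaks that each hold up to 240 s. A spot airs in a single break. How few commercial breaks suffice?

Total = 180 + 180 + 170 + 70 + 60 + 50 + 40 + 30 + 30 = 810 s.
Lower bound: ⌈810/240⌉ = 4 commercial breaks.
A packing using 4 commercial breaks:
  break 1: 180 + 60 = 240
  break 2: 180 + 50 = 230
  break 3: 170 + 70 = 240
  break 4: 40 + 30 + 30 = 100
This matches the lower bound, so 4 is optimal.

4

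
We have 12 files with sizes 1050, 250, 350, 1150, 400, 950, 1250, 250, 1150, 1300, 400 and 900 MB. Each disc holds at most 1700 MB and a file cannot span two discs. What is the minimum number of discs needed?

Total = 1300 + 1250 + 1150 + 1150 + 1050 + 950 + 900 + 400 + 400 + 350 + 250 + 250 = 9400 MB.
Lower bound: ⌈9400/1700⌉ = 6 discs.
Also, 7 files each exceed 850 MB, and no two of those can share a disc, so at least 7 discs are needed.
A packing using 7 discs:
  disc 1: 1300 + 400 = 1700
  disc 2: 1250 + 400 = 1650
  disc 3: 1150 + 350 = 1500
  disc 4: 1150 + 250 + 250 = 1650
  disc 5: 1050 = 1050
  disc 6: 950 = 950
  disc 7: 900 = 900
This matches the lower bound, so 7 is optimal.

7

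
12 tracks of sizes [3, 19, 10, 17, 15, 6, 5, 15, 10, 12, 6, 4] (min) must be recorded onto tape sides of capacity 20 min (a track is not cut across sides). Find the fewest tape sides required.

Total = 19 + 17 + 15 + 15 + 12 + 10 + 10 + 6 + 6 + 5 + 4 + 3 = 122 min.
Lower bound: ⌈122/20⌉ = 7 tape sides.
A packing using 7 tape sides:
  side 1: 19 = 19
  side 2: 17 + 3 = 20
  side 3: 15 + 5 = 20
  side 4: 15 + 4 = 19
  side 5: 12 + 6 = 18
  side 6: 10 + 10 = 20
  side 7: 6 = 6
This matches the lower bound, so 7 is optimal.

7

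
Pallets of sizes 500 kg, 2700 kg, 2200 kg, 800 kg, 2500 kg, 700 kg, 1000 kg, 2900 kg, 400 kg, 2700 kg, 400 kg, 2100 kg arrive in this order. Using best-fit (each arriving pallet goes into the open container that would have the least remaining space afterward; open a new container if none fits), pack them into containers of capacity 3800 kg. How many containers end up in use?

  500 → container 1 (new)  [load 500/3800]
  2700 → container 1  [load 3200/3800]
  2200 → container 2 (new)  [load 2200/3800]
  800 → container 2  [load 3000/3800]
  2500 → container 3 (new)  [load 2500/3800]
  700 → container 2  [load 3700/3800]
  1000 → container 3  [load 3500/3800]
  2900 → container 4 (new)  [load 2900/3800]
  400 → container 1  [load 3600/3800]
  2700 → container 5 (new)  [load 2700/3800]
  400 → container 4  [load 3300/3800]
  2100 → container 6 (new)  [load 2100/3800]
6 containers opened.

6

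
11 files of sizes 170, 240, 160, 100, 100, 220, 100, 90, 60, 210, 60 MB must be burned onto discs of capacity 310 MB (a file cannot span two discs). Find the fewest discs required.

6

Total = 240 + 220 + 210 + 170 + 160 + 100 + 100 + 100 + 90 + 60 + 60 = 1510 MB.
Lower bound: ⌈1510/310⌉ = 5 discs.
A packing using 6 discs:
  disc 1: 240 + 60 = 300
  disc 2: 220 + 90 = 310
  disc 3: 210 + 100 = 310
  disc 4: 170 + 100 = 270
  disc 5: 160 + 100 = 260
  disc 6: 60 = 60
No arrangement into 5 discs stays within capacity, so 6 is optimal.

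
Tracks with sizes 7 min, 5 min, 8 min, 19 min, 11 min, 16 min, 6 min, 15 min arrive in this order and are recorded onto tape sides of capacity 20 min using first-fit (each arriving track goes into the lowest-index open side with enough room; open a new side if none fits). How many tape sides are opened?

5

  7 → side 1 (new)  [load 7/20]
  5 → side 1  [load 12/20]
  8 → side 1  [load 20/20]
  19 → side 2 (new)  [load 19/20]
  11 → side 3 (new)  [load 11/20]
  16 → side 4 (new)  [load 16/20]
  6 → side 3  [load 17/20]
  15 → side 5 (new)  [load 15/20]
5 tape sides opened.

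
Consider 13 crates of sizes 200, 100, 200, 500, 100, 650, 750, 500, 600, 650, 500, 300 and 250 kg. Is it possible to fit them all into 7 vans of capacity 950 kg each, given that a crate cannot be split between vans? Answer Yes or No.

Yes

A valid assignment using 7 vans:
  van 1: 750 + 200 = 950
  van 2: 650 + 300 = 950
  van 3: 650 + 250 = 900
  van 4: 600 + 200 + 100 = 900
  van 5: 500 + 100 = 600
  van 6: 500 = 500
  van 7: 500 = 500
Every load is within 950 kg, so 7 vans suffice.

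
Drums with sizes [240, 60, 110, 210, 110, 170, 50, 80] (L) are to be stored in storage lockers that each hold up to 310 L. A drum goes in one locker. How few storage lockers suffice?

4

Total = 240 + 210 + 170 + 110 + 110 + 80 + 60 + 50 = 1030 L.
Lower bound: ⌈1030/310⌉ = 4 storage lockers.
A packing using 4 storage lockers:
  locker 1: 240 + 60 = 300
  locker 2: 210 + 80 = 290
  locker 3: 170 + 110 = 280
  locker 4: 110 + 50 = 160
This matches the lower bound, so 4 is optimal.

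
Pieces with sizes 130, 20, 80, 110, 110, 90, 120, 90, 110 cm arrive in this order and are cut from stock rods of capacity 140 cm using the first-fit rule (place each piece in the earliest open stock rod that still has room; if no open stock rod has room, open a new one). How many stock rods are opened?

  130 → stock rod 1 (new)  [load 130/140]
  20 → stock rod 2 (new)  [load 20/140]
  80 → stock rod 2  [load 100/140]
  110 → stock rod 3 (new)  [load 110/140]
  110 → stock rod 4 (new)  [load 110/140]
  90 → stock rod 5 (new)  [load 90/140]
  120 → stock rod 6 (new)  [load 120/140]
  90 → stock rod 7 (new)  [load 90/140]
  110 → stock rod 8 (new)  [load 110/140]
8 stock rods opened.

8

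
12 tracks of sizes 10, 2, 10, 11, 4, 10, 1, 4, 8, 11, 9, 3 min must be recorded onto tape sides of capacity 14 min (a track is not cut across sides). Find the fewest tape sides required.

7

Total = 11 + 11 + 10 + 10 + 10 + 9 + 8 + 4 + 4 + 3 + 2 + 1 = 83 min.
Lower bound: ⌈83/14⌉ = 6 tape sides.
Also, 7 tracks each exceed 7 min, and no two of those can share a side, so at least 7 tape sides are needed.
A packing using 7 tape sides:
  side 1: 11 + 3 = 14
  side 2: 11 + 2 + 1 = 14
  side 3: 10 + 4 = 14
  side 4: 10 + 4 = 14
  side 5: 10 = 10
  side 6: 9 = 9
  side 7: 8 = 8
This matches the lower bound, so 7 is optimal.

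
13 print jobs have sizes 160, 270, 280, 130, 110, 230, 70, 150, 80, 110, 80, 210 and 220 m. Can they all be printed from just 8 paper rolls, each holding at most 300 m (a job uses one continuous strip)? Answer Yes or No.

A valid assignment using 8 paper rolls:
  roll 1: 280 = 280
  roll 2: 270 = 270
  roll 3: 230 + 70 = 300
  roll 4: 220 + 80 = 300
  roll 5: 210 + 80 = 290
  roll 6: 160 + 130 = 290
  roll 7: 150 + 110 = 260
  roll 8: 110 = 110
Every load is within 300 m, so 8 paper rolls suffice.

Yes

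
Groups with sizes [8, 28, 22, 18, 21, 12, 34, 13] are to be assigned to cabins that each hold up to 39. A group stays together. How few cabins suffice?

Total = 34 + 28 + 22 + 21 + 18 + 13 + 12 + 8 = 156.
Lower bound: ⌈156/39⌉ = 4 cabins.
A packing using 5 cabins:
  cabin 1: 34 = 34
  cabin 2: 28 + 8 = 36
  cabin 3: 22 + 13 = 35
  cabin 4: 21 + 18 = 39
  cabin 5: 12 = 12
No arrangement into 4 cabins stays within capacity, so 5 is optimal.

5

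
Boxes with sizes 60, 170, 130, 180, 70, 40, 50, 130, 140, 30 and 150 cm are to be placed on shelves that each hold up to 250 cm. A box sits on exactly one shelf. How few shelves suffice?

6

Total = 180 + 170 + 150 + 140 + 130 + 130 + 70 + 60 + 50 + 40 + 30 = 1150 cm.
Lower bound: ⌈1150/250⌉ = 5 shelves.
Also, 6 boxes each exceed 125 cm, and no two of those can share a shelf, so at least 6 shelves are needed.
A packing using 6 shelves:
  shelf 1: 180 + 70 = 250
  shelf 2: 170 + 60 = 230
  shelf 3: 150 + 50 + 40 = 240
  shelf 4: 140 + 30 = 170
  shelf 5: 130 = 130
  shelf 6: 130 = 130
This matches the lower bound, so 6 is optimal.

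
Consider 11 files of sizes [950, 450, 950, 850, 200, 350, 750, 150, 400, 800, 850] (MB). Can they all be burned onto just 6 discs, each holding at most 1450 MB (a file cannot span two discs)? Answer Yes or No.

Yes

A valid assignment using 6 discs:
  disc 1: 950 + 450 = 1400
  disc 2: 950 + 400 = 1350
  disc 3: 850 + 350 + 200 = 1400
  disc 4: 850 + 150 = 1000
  disc 5: 800 = 800
  disc 6: 750 = 750
Every load is within 1450 MB, so 6 discs suffice.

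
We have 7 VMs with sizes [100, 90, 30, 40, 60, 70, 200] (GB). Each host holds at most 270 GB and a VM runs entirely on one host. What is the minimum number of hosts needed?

Total = 200 + 100 + 90 + 70 + 60 + 40 + 30 = 590 GB.
Lower bound: ⌈590/270⌉ = 3 hosts.
A packing using 3 hosts:
  host 1: 200 + 70 = 270
  host 2: 100 + 90 + 60 = 250
  host 3: 40 + 30 = 70
This matches the lower bound, so 3 is optimal.

3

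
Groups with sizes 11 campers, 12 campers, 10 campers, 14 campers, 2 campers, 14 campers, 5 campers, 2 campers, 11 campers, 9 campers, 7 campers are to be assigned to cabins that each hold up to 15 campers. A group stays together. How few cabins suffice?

8

Total = 14 + 14 + 12 + 11 + 11 + 10 + 9 + 7 + 5 + 2 + 2 = 97 campers.
Lower bound: ⌈97/15⌉ = 7 cabins.
A packing using 8 cabins:
  cabin 1: 14 = 14
  cabin 2: 14 = 14
  cabin 3: 12 + 2 = 14
  cabin 4: 11 + 2 = 13
  cabin 5: 11 = 11
  cabin 6: 10 + 5 = 15
  cabin 7: 9 = 9
  cabin 8: 7 = 7
No arrangement into 7 cabins stays within capacity, so 8 is optimal.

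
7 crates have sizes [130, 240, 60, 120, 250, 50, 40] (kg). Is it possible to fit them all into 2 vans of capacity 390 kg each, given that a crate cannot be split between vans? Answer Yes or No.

No

Total = 890 kg; ⌈890/390⌉ = 3.
At least 3 vans are required, but only 2 are allowed.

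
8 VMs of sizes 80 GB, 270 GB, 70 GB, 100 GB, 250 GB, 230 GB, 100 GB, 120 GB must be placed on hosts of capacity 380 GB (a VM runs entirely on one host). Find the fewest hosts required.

4

Total = 270 + 250 + 230 + 120 + 100 + 100 + 80 + 70 = 1220 GB.
Lower bound: ⌈1220/380⌉ = 4 hosts.
A packing using 4 hosts:
  host 1: 270 + 100 = 370
  host 2: 250 + 120 = 370
  host 3: 230 + 100 = 330
  host 4: 80 + 70 = 150
This matches the lower bound, so 4 is optimal.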